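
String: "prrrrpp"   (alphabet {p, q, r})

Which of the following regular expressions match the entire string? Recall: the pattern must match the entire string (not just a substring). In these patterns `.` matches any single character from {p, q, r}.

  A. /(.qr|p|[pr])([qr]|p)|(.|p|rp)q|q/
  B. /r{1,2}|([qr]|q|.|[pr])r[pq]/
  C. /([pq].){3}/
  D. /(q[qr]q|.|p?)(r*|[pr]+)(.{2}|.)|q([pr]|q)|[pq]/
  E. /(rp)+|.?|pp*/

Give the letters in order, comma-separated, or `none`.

D

A → no match
B → no match
C → no match
D → match
E → no match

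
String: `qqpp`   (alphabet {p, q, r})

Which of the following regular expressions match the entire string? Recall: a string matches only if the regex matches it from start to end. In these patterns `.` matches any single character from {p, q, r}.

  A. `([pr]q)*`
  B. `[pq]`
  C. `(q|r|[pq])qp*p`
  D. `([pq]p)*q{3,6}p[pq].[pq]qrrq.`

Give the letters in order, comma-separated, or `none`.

C

A → no match
B → no match
C → match
D → no match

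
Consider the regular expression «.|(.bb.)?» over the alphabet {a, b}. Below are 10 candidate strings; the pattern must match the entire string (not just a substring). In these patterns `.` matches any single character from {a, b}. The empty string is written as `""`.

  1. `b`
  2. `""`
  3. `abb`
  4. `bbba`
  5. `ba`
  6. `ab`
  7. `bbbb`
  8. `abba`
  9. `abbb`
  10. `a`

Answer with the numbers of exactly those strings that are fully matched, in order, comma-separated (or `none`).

1 → match
2 → match
3 → no match
4 → match
5 → no match
6 → no match
7 → match
8 → match
9 → match
10 → match

1, 2, 4, 7, 8, 9, 10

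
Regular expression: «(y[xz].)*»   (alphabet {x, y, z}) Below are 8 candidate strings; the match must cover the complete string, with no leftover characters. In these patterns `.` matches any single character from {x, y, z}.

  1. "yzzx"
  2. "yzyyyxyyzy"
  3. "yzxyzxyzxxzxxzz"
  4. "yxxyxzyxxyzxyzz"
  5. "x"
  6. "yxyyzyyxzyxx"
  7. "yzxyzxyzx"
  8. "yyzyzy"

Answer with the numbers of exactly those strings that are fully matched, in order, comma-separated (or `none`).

1 → no match
2 → no match
3 → no match
4 → match
5 → no match
6 → match
7 → match
8 → no match

4, 6, 7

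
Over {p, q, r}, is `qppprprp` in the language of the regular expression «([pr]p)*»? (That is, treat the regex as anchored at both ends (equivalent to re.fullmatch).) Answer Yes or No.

No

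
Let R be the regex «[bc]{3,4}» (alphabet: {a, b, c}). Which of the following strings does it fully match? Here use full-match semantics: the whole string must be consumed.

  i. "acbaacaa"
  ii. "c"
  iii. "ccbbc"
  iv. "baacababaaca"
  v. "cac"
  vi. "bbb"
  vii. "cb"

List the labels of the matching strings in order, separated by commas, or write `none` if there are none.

vi

i. "acbaacaa" → no match
ii. "c" → no match
iii. "ccbbc" → no match
iv. "baacababaaca" → no match
v. "cac" → no match
vi. "bbb" → match
vii. "cb" → no match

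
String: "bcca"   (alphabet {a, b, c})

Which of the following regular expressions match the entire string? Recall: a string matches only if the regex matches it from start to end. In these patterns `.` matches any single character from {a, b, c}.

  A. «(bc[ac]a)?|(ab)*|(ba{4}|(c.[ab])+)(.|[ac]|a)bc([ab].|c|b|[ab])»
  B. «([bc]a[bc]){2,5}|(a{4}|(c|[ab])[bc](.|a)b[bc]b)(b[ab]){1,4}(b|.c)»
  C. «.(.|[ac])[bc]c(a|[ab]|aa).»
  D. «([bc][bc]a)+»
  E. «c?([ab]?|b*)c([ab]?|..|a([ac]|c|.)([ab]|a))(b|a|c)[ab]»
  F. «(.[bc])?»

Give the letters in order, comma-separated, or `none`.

A → match
B → no match
C → no match
D → no match
E → match
F → no match

A, E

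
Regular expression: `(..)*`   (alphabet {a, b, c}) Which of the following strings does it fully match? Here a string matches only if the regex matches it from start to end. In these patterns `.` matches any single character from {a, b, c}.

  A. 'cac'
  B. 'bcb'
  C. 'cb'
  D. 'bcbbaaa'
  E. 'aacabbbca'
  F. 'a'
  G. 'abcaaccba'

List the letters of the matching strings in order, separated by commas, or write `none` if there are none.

A → no match
B → no match
C → match
D → no match
E → no match
F → no match
G → no match

C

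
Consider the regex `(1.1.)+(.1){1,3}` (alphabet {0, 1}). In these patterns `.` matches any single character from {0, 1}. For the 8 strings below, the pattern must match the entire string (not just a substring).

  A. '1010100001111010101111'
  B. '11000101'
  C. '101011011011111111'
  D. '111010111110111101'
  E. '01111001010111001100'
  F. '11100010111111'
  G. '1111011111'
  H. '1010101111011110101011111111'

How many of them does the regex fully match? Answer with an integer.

2

A → no match
B → no match
C → no match
D → match
E → no match — must start with '1'
F → no match
G → match
H → no match
Total matched: 2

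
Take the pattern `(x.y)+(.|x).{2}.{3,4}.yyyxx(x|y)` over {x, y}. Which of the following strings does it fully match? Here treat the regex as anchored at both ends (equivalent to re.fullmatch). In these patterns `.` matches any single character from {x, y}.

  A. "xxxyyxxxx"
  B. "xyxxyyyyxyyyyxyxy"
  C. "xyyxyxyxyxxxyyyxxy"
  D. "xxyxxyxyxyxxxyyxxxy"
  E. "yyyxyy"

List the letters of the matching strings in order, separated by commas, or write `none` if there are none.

none

A → no match
B → no match
C → no match
D → no match
E → no match — must start with "x"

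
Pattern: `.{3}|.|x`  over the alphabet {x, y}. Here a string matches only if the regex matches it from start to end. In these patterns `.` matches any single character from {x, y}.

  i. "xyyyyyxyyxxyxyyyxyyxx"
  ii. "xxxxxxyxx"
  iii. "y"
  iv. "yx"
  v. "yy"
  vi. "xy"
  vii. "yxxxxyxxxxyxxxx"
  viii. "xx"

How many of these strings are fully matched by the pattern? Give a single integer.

1

i → no match
ii. "xxxxxxyxx" → no match
iii. "y" → match
iv. "yx" → no match
v. "yy" → no match
vi. "xy" → no match
vii → no match
viii. "xx" → no match
Total matched: 1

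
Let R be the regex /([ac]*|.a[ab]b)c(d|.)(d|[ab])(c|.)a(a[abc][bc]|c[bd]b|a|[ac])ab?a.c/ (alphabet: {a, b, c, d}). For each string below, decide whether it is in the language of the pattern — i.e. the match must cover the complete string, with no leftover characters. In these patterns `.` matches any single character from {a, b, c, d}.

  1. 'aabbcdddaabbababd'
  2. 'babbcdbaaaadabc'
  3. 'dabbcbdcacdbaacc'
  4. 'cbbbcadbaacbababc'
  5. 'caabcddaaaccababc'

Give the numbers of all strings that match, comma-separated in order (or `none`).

1 → no match — must end with 'c'
2 → no match
3 → match
4 → no match
5 → match

3, 5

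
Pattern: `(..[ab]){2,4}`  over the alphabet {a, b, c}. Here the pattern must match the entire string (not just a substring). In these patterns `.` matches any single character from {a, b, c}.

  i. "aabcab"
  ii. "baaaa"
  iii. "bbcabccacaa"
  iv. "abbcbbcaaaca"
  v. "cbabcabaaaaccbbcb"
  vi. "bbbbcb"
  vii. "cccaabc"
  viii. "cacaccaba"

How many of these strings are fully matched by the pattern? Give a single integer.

3

i → match
ii → no match
iii → no match
iv → match
v → no match
vi → match
vii → no match
viii → no match
Total matched: 3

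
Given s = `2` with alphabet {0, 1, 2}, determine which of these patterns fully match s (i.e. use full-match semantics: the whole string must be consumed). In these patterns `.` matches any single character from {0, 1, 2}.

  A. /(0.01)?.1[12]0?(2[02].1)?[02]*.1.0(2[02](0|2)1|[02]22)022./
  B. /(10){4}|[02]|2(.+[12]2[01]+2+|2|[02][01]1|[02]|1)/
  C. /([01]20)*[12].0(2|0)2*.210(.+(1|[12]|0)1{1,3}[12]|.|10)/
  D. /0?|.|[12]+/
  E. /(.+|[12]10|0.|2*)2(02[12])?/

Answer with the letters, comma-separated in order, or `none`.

B, D, E

A → no match
B → match
C → no match
D → match
E → match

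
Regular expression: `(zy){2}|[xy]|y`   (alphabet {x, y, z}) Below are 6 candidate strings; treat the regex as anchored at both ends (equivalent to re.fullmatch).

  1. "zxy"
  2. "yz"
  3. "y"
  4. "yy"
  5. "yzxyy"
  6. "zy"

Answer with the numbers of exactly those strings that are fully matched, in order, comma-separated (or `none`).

3

1 → no match
2 → no match
3 → match
4 → no match
5 → no match
6 → no match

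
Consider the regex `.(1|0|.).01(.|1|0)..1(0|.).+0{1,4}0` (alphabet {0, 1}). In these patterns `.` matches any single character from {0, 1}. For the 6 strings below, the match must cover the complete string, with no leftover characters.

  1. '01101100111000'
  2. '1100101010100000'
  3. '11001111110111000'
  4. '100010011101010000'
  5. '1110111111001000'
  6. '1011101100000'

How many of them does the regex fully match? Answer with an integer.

1 → match
2 → match
3 → match
4 → match
5 → match
6 → no match
Total matched: 5

5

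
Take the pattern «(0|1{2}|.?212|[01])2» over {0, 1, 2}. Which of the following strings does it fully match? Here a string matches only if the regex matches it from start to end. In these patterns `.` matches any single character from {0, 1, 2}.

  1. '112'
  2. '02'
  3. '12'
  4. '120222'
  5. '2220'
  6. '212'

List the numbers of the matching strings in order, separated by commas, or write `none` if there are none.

1, 2, 3

1 → match
2 → match
3 → match
4 → no match
5 → no match — must end with '2'
6 → no match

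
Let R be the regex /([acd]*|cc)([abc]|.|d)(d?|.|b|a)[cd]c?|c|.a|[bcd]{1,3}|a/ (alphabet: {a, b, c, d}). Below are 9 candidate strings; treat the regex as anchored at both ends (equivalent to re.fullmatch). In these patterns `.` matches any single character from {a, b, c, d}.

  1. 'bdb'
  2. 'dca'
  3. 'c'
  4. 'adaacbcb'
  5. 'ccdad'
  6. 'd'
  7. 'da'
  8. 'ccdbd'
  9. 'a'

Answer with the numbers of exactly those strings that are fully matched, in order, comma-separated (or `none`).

1, 3, 5, 6, 7, 8, 9

1 → match
2 → no match
3 → match
4 → no match
5 → match
6 → match
7 → match
8 → match
9 → match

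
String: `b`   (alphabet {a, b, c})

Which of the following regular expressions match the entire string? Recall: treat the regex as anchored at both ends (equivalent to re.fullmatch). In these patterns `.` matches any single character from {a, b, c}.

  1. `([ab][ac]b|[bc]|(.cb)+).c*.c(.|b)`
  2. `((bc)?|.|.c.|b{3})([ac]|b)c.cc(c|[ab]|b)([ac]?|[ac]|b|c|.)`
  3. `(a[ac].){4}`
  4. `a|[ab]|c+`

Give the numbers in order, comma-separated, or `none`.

4

1 → no match
2 → no match
3 → no match — must start with `a`
4 → match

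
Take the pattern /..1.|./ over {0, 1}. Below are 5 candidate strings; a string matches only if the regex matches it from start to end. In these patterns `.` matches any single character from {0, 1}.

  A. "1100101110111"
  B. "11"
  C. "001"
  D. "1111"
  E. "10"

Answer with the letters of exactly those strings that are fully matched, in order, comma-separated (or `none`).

D

A → no match
B → no match
C → no match
D → match
E → no match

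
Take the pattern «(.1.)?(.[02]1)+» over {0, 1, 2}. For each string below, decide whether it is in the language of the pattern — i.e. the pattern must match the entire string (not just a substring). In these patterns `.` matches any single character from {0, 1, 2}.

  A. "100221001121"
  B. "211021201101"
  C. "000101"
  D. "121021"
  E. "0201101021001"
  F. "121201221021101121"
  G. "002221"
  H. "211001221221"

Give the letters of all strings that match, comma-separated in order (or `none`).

B, D, F, H

A. "100221001121" → no match
B. "211021201101" → match
C. "000101" → no match
D. "121021" → match
E → no match
F → match
G. "002221" → no match
H. "211001221221" → match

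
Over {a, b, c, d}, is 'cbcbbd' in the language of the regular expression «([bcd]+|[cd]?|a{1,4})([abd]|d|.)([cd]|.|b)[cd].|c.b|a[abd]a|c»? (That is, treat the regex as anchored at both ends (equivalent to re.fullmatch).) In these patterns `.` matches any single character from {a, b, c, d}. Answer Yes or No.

No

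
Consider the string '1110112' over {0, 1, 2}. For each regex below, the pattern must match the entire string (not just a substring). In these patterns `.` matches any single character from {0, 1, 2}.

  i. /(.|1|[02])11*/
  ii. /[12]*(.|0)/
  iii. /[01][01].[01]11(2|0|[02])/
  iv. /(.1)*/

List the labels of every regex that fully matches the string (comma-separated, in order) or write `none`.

iii

i → no match
ii → no match
iii → match
iv → no match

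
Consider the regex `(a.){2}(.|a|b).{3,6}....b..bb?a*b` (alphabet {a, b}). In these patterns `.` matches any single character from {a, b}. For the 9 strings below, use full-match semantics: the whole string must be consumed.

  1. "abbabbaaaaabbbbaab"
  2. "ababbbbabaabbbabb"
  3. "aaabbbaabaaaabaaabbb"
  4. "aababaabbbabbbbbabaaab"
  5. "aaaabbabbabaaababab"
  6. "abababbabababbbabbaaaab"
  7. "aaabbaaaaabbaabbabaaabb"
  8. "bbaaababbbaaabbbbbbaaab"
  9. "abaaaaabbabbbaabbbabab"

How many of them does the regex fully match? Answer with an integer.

1 → no match
2 → match
3 → no match
4 → no match
5 → no match
6 → match
7 → no match
8 → no match — must start with "a"
9 → no match
Total matched: 2

2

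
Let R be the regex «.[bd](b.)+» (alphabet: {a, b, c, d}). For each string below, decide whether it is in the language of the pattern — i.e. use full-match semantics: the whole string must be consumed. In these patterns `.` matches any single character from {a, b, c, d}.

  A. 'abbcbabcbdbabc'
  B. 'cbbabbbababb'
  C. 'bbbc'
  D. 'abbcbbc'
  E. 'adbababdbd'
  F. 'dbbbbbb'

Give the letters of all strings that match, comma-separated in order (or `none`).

A → match
B → match
C → match
D → no match
E → match
F → no match

A, B, C, E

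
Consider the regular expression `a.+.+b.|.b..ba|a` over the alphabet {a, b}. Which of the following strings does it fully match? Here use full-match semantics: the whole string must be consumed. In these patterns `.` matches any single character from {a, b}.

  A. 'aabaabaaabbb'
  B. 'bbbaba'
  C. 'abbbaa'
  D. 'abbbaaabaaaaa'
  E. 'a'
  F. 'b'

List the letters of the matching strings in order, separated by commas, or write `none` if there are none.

A, B, E

A → match
B → match
C → no match
D → no match
E → match
F → no match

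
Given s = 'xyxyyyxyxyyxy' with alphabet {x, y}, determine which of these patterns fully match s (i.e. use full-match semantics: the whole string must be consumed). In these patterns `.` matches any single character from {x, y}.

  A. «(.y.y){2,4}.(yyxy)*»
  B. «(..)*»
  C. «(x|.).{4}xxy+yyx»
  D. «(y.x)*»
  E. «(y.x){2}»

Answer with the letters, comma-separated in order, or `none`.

A → match
B → no match
C → no match — must end with 'yyyx'
D → no match
E → no match — must start with 'y'

A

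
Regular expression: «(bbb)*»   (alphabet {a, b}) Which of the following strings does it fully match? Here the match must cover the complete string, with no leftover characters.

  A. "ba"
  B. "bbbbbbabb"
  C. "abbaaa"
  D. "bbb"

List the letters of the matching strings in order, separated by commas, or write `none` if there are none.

D

A → no match
B → no match
C → no match
D → match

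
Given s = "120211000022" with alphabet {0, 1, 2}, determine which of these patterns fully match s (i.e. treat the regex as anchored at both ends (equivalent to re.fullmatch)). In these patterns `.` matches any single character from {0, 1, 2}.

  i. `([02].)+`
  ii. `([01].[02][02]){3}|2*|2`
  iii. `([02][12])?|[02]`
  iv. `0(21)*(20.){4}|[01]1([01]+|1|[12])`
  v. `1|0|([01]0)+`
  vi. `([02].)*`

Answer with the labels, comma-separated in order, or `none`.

i → no match
ii → match
iii → no match
iv → no match
v → no match
vi → no match

ii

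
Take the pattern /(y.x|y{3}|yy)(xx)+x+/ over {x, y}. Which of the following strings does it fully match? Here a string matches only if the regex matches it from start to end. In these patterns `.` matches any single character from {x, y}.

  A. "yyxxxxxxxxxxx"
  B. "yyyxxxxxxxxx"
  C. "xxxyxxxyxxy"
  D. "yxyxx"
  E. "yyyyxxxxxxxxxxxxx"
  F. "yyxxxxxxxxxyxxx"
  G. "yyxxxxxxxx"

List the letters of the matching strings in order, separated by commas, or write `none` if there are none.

A, B, G

A → match
B → match
C → no match — must end with "x"
D → no match
E → no match
F → no match
G → match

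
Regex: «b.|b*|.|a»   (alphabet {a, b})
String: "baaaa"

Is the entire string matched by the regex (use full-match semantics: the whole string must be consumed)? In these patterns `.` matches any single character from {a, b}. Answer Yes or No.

No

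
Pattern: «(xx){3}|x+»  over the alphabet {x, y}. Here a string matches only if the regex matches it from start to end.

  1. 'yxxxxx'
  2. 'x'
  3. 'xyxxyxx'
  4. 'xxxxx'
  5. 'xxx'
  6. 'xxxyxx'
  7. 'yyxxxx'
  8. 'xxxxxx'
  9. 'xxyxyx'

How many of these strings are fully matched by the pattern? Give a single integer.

4

1 → no match
2 → match
3 → no match
4 → match
5 → match
6 → no match
7 → no match
8 → match
9 → no match
Total matched: 4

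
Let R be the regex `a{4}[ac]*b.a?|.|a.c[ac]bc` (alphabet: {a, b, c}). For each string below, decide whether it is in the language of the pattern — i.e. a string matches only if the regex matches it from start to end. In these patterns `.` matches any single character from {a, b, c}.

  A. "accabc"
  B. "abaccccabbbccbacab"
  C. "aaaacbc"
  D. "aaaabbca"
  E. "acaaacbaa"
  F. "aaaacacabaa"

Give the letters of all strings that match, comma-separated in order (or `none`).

A. "accabc" → match
B → no match
C. "aaaacbc" → match
D. "aaaabbca" → no match
E. "acaaacbaa" → no match
F. "aaaacacabaa" → match

A, C, F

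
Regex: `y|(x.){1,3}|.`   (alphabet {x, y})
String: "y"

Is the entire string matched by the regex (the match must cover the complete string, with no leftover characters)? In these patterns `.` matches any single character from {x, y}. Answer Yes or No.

Yes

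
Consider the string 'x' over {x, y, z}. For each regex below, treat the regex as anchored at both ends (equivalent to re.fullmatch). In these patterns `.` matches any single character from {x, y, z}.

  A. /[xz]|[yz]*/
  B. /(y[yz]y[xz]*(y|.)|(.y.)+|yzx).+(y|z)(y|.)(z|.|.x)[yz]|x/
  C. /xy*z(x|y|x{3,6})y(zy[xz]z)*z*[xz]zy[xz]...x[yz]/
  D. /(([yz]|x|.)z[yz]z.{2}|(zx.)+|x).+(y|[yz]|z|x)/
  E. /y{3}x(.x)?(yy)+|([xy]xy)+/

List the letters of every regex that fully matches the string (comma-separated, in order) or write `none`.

A, B

A → match
B → match
C → no match
D → no match
E → no match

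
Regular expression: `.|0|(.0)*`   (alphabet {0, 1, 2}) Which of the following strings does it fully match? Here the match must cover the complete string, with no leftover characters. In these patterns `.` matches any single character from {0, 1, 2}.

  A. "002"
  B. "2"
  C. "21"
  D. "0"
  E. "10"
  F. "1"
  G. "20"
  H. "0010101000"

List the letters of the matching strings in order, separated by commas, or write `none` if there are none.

A → no match
B → match
C → no match
D → match
E → match
F → match
G → match
H → match

B, D, E, F, G, H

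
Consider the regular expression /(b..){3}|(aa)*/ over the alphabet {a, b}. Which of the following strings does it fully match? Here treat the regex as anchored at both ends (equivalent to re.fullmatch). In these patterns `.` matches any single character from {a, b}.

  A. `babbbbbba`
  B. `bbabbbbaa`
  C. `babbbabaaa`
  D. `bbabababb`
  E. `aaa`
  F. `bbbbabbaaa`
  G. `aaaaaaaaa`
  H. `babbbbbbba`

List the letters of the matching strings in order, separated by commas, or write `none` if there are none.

A → match
B → match
C → no match
D → no match
E → no match
F → no match
G → no match
H → no match

A, B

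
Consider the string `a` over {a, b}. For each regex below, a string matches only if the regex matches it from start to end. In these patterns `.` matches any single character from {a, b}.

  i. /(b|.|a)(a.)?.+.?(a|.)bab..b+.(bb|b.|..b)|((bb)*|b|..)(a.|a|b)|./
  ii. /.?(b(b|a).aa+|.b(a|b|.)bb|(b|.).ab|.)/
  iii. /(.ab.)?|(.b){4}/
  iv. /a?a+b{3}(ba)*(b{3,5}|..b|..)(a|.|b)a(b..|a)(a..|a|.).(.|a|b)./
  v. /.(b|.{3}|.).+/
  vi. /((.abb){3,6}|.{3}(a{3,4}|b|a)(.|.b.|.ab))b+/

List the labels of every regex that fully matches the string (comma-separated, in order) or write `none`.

i → match
ii → match
iii → no match
iv → no match
v → no match
vi → no match — must end with `b`

i, ii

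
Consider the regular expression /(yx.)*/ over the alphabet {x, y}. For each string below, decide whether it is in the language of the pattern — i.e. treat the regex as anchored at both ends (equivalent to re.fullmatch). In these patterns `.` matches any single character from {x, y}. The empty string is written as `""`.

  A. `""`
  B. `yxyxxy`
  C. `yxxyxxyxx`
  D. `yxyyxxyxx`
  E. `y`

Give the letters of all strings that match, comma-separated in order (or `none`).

A → match
B → no match
C → match
D → match
E → no match

A, C, D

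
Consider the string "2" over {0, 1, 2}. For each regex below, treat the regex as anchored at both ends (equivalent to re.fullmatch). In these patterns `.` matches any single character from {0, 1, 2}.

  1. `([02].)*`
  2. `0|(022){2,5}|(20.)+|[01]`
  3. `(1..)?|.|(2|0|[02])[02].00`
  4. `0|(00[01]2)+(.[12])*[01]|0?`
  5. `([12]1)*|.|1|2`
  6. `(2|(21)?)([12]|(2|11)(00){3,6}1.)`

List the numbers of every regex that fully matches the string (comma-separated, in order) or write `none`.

1 → no match
2 → no match
3 → match
4 → no match
5 → match
6 → match

3, 5, 6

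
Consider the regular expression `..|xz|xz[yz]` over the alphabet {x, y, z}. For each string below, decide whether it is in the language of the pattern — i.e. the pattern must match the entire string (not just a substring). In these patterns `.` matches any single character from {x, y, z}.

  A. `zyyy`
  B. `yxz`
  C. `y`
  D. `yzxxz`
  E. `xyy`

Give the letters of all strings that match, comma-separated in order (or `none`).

none

A → no match
B → no match
C → no match
D → no match
E → no match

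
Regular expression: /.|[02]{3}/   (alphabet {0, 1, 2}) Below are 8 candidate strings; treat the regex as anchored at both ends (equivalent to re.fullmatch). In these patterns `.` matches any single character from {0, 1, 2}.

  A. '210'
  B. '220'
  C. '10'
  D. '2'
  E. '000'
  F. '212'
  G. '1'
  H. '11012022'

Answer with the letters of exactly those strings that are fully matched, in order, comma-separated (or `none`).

A → no match
B → match
C → no match
D → match
E → match
F → no match
G → match
H → no match

B, D, E, G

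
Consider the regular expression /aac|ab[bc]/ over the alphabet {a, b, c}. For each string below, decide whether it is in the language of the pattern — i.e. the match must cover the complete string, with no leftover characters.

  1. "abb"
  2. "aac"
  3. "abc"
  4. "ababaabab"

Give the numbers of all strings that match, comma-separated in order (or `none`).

1. "abb" → match
2. "aac" → match
3. "abc" → match
4. "ababaabab" → no match

1, 2, 3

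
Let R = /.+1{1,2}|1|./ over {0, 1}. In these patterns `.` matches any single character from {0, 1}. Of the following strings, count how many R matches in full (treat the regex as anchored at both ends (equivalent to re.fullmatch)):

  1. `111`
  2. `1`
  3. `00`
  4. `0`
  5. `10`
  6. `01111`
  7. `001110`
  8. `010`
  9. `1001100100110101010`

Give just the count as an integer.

1 → match
2 → match
3 → no match
4 → match
5 → no match
6 → match
7 → no match
8 → no match
9 → no match
Total matched: 4

4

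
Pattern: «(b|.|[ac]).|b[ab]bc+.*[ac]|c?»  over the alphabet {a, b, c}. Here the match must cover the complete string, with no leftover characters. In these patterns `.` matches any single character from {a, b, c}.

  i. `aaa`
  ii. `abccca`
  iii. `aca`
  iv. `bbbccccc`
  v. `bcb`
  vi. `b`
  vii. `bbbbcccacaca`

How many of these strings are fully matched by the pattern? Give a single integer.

1

i. `aaa` → no match
ii. `abccca` → no match
iii. `aca` → no match
iv. `bbbccccc` → match
v. `bcb` → no match
vi. `b` → no match
vii. `bbbbcccacaca` → no match
Total matched: 1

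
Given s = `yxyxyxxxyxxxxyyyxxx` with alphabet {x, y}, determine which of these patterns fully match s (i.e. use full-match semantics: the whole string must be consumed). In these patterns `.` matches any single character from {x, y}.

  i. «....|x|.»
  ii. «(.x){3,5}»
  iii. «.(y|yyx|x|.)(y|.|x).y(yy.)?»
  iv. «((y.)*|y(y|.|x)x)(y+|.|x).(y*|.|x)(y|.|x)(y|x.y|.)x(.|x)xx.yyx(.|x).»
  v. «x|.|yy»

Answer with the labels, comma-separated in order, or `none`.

i → no match
ii → no match
iii → no match
iv → match
v → no match

iv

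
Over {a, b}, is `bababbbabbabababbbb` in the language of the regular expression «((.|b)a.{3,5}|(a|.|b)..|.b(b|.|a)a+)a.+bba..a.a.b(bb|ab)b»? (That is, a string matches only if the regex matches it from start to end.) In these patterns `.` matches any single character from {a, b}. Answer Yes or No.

No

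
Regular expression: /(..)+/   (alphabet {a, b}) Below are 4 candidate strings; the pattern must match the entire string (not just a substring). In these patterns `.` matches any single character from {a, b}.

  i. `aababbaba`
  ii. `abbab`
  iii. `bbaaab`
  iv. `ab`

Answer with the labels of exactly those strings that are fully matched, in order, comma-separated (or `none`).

i → no match
ii → no match
iii → match
iv → match

iii, iv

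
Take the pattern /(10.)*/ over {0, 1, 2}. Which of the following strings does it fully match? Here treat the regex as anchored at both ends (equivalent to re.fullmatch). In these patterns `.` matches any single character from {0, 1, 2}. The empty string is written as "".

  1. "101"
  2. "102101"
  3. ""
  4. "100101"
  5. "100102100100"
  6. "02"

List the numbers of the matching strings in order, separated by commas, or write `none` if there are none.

1 → match
2 → match
3 → match
4 → match
5 → match
6 → no match

1, 2, 3, 4, 5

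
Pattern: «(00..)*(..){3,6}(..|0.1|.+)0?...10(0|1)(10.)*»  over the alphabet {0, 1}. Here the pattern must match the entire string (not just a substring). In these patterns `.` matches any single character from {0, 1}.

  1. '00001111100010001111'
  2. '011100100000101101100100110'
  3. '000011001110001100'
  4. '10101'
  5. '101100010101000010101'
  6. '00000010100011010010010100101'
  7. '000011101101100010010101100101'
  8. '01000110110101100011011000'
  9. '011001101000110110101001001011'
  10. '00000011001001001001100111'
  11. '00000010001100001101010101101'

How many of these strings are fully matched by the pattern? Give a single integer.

1 → no match
2 → no match
3 → match
4 → no match
5 → match
6 → match
7 → match
8 → no match
9 → no match
10 → no match
11 → match
Total matched: 5

5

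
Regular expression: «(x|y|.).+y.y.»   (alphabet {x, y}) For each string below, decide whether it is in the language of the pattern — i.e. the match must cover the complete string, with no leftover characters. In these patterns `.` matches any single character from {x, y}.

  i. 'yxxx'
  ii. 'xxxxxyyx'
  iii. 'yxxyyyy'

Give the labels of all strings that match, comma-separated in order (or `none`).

i → no match
ii → no match
iii → match

iii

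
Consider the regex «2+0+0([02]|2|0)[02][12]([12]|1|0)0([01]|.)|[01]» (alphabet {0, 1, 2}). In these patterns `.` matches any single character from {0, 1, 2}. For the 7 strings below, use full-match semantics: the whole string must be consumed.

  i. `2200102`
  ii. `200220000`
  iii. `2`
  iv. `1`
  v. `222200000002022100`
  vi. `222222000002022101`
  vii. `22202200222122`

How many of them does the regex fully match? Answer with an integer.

i. `2200102` → no match
ii. `200220000` → no match
iii. `2` → no match
iv. `1` → match
v → no match
vi → no match
vii → no match
Total matched: 1

1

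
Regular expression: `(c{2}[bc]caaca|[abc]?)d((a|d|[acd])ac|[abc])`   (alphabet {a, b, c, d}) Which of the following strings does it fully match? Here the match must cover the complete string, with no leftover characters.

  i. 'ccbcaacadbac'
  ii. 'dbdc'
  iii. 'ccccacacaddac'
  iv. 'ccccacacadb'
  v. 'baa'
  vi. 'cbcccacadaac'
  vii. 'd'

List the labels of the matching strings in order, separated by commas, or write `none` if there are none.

i → no match
ii → no match
iii → no match
iv → no match
v → no match
vi → no match
vii → no match

none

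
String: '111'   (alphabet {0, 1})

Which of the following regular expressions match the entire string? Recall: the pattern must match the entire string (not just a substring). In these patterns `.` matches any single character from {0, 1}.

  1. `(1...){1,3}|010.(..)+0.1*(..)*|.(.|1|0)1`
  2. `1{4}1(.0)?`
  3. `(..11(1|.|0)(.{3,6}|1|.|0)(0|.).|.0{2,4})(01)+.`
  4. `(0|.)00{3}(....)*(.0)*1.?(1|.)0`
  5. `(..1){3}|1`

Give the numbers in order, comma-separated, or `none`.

1

1 → match
2 → no match
3 → no match
4 → no match — must end with '0'
5 → no match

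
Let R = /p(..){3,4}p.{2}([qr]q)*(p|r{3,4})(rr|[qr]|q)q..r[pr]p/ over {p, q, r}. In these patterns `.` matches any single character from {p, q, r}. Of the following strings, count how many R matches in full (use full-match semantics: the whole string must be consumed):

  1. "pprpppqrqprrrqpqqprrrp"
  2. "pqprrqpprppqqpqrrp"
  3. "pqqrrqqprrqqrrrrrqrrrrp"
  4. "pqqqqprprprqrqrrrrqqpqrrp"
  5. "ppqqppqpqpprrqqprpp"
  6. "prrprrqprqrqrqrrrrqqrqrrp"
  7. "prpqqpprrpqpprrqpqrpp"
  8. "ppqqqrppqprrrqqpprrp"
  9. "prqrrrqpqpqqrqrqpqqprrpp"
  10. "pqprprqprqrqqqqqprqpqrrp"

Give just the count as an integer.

1 → match
2 → match
3 → match
4 → match
5 → match
6 → match
7 → match
8 → match
9 → match
10 → match
Total matched: 10

10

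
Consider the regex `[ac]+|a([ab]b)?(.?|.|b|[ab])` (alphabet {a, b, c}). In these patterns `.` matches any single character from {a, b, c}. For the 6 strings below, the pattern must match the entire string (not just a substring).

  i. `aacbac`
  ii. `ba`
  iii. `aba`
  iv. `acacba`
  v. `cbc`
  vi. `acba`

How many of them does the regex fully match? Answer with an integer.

0

i → no match
ii → no match
iii → no match
iv → no match
v → no match
vi → no match
Total matched: 0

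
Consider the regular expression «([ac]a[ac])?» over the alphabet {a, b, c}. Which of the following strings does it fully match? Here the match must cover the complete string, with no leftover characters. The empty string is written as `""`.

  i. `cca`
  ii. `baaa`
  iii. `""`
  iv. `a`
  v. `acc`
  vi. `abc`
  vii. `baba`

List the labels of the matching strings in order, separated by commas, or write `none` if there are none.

iii

i → no match
ii → no match
iii → match
iv → no match
v → no match
vi → no match
vii → no match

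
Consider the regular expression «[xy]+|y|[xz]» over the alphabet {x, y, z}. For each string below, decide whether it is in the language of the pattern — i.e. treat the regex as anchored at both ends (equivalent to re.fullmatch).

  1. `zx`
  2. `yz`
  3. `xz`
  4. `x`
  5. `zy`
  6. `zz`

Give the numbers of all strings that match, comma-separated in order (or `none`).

4

1. `zx` → no match
2. `yz` → no match
3. `xz` → no match
4. `x` → match
5. `zy` → no match
6. `zz` → no match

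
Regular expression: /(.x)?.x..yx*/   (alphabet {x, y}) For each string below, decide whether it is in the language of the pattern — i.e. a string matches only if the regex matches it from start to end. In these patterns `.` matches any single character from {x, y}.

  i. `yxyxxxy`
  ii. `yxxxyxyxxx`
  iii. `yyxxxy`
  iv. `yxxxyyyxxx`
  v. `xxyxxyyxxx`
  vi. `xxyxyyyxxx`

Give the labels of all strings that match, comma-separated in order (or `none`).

i, ii, iv, v, vi

i. `yxyxxxy` → match
ii. `yxxxyxyxxx` → match
iii. `yyxxxy` → no match
iv. `yxxxyyyxxx` → match
v. `xxyxxyyxxx` → match
vi. `xxyxyyyxxx` → match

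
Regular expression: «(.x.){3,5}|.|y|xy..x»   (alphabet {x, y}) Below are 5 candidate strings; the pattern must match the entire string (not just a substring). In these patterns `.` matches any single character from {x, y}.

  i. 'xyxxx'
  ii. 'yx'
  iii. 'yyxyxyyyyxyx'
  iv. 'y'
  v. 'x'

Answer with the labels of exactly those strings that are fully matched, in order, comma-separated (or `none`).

i. 'xyxxx' → match
ii. 'yx' → no match
iii. 'yyxyxyyyyxyx' → no match
iv. 'y' → match
v. 'x' → match

i, iv, v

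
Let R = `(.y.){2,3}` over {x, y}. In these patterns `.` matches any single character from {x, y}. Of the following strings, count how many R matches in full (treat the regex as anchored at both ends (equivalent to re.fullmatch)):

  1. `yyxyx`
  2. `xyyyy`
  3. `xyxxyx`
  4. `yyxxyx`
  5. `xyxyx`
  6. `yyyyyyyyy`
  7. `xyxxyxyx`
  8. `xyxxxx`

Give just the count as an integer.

1 → no match
2 → no match
3 → match
4 → match
5 → no match
6 → match
7 → no match
8 → no match
Total matched: 3

3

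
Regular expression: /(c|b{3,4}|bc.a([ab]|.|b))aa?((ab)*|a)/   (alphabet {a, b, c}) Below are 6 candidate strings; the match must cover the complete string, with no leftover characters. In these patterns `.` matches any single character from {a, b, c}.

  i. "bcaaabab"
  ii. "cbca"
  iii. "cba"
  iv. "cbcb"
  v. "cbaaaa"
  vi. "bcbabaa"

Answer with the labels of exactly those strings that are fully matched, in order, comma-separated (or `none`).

i → no match
ii → no match
iii → no match
iv → no match
v → no match
vi → match

vi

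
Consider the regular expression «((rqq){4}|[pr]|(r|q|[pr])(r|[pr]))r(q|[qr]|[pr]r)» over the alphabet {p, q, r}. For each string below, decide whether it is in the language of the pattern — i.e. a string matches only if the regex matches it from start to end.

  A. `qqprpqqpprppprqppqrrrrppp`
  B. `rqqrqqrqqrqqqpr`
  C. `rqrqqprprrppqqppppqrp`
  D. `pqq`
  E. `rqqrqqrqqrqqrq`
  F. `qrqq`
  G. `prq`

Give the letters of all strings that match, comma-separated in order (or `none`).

E, G

A → no match
B → no match
C → no match
D → no match
E → match
F → no match
G → match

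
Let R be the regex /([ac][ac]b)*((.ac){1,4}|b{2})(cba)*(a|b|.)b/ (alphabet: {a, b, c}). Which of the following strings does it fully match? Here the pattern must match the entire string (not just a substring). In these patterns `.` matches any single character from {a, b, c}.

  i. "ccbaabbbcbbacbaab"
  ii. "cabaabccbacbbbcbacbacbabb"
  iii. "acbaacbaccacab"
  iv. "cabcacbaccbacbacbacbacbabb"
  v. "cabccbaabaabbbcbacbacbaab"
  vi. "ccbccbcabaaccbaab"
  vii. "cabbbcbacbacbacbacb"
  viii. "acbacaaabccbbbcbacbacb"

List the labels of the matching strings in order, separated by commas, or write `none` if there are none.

i → no match
ii → match
iii → match
iv → match
v → match
vi → match
vii → match
viii → no match

ii, iii, iv, v, vi, vii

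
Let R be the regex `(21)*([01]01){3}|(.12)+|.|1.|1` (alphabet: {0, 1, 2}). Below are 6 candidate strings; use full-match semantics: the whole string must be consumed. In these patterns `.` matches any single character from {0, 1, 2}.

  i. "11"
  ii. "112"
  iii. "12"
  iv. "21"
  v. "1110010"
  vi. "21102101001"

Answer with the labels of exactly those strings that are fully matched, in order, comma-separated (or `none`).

i → match
ii → match
iii → match
iv → no match
v → no match
vi → no match

i, ii, iii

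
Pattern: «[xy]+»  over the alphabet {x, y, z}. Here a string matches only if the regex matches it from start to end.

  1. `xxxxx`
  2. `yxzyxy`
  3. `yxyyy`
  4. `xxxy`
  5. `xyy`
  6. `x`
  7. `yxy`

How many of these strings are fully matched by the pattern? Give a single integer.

6

1 → match
2 → no match
3 → match
4 → match
5 → match
6 → match
7 → match
Total matched: 6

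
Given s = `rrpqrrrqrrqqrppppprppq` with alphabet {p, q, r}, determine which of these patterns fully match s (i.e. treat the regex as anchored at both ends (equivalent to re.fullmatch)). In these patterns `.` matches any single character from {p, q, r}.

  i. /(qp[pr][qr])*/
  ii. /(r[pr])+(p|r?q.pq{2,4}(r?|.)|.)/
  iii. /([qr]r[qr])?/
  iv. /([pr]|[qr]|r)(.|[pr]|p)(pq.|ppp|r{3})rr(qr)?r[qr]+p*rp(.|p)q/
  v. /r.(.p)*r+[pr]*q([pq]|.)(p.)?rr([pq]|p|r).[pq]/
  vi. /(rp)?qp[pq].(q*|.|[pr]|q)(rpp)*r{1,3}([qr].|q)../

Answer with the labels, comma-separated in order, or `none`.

iv

i → no match
ii → no match
iii → no match
iv → match
v → no match
vi → no match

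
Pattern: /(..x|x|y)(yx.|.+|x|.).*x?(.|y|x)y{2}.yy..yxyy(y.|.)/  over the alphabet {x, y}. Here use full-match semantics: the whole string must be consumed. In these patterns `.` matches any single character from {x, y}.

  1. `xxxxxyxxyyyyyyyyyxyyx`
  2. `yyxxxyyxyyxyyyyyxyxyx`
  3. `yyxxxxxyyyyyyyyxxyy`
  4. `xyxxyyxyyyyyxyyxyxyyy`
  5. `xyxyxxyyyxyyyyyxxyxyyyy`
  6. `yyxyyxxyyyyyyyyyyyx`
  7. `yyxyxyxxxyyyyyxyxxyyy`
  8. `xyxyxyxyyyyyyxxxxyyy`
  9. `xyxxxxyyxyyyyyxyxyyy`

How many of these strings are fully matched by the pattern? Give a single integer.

2

1 → match
2 → no match
3 → no match
4 → no match
5 → match
6 → no match
7 → no match
8 → no match
9 → no match
Total matched: 2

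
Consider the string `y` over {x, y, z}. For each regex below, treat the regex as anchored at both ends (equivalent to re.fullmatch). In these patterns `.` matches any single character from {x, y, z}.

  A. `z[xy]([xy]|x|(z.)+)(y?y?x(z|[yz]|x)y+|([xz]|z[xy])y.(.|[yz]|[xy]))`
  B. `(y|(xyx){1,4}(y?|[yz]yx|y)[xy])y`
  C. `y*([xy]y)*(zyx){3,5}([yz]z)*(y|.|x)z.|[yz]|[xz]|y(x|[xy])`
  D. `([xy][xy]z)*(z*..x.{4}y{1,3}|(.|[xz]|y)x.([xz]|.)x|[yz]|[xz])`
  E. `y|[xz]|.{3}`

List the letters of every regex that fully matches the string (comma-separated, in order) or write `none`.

A → no match — must start with `z`
B → no match
C → match
D → match
E → match

C, D, E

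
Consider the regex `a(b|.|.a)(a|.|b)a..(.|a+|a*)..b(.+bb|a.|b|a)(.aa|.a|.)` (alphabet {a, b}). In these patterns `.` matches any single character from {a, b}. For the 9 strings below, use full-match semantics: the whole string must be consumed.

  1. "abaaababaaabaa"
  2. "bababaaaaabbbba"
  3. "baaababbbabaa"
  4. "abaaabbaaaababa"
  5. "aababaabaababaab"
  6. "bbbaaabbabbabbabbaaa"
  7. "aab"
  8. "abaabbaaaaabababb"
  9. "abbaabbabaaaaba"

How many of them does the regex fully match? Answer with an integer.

2

1 → no match
2 → no match — must start with "a"
3 → no match — must start with "a"
4 → match
5 → no match
6 → no match — must start with "a"
7. "aab" → no match
8 → match
9 → no match
Total matched: 2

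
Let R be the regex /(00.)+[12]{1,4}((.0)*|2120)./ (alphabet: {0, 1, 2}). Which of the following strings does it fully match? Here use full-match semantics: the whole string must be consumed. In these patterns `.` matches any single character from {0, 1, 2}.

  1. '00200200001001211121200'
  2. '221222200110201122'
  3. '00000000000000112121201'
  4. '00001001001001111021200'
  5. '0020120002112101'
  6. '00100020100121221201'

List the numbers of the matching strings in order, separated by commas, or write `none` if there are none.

1 → no match
2 → no match — must start with '00'
3 → match
4 → no match
5 → no match
6 → no match

3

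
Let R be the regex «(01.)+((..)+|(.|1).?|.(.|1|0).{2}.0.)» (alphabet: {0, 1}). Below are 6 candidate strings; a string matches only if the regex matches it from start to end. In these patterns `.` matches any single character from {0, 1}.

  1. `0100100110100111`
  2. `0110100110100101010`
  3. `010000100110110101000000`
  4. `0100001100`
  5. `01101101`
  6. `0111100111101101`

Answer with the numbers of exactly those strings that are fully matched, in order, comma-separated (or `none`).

1, 2, 4, 5

1 → match
2 → match
3 → no match
4. `0100001100` → match
5. `01101101` → match
6 → no match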